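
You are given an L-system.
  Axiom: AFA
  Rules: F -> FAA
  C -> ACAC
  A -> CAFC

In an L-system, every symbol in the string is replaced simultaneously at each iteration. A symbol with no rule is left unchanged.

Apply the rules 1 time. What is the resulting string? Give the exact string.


Step 0: AFA
Step 1: CAFCFAACAFC

Answer: CAFCFAACAFC


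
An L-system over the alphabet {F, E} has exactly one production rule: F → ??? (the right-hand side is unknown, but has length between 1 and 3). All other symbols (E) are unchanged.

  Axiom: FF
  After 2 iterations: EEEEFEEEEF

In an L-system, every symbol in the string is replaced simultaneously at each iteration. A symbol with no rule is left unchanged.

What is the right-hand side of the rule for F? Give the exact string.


Trying F → EEF:
  Step 0: FF
  Step 1: EEFEEF
  Step 2: EEEEFEEEEF
Matches the given result.

Answer: EEF


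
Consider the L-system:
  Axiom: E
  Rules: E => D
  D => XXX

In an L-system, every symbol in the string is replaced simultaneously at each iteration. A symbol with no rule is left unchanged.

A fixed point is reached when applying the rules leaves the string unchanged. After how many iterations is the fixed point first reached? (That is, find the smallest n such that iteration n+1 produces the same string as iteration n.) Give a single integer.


Step 0: E
Step 1: D
Step 2: XXX
Step 3: XXX  (unchanged — fixed point at step 2)

Answer: 2


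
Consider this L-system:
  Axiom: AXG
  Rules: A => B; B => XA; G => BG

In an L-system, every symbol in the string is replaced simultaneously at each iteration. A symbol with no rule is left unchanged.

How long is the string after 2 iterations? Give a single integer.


Answer: 7

Derivation:
Step 0: length = 3
Step 1: length = 4
Step 2: length = 7


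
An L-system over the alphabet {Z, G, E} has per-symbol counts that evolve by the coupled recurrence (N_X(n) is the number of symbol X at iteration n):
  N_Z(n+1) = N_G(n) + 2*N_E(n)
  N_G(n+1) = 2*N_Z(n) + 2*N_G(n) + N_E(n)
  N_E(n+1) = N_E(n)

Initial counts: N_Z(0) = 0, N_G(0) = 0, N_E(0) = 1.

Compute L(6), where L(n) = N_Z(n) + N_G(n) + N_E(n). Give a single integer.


Step 0: N_Z=0, N_G=0, N_E=1, L=1
Step 1: N_Z=2, N_G=1, N_E=1, L=4
Step 2: N_Z=3, N_G=7, N_E=1, L=11
Step 3: N_Z=9, N_G=21, N_E=1, L=31
Step 4: N_Z=23, N_G=61, N_E=1, L=85
Step 5: N_Z=63, N_G=169, N_E=1, L=233
Step 6: N_Z=171, N_G=465, N_E=1, L=637

Answer: 637


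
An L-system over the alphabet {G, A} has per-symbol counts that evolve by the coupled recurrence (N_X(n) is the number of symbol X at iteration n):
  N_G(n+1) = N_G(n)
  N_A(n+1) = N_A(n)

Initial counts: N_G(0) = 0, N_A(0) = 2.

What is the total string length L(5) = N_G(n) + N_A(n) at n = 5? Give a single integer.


Step 0: N_G=0, N_A=2, L=2
Step 1: N_G=0, N_A=2, L=2
Step 2: N_G=0, N_A=2, L=2
Step 3: N_G=0, N_A=2, L=2
Step 4: N_G=0, N_A=2, L=2
Step 5: N_G=0, N_A=2, L=2

Answer: 2


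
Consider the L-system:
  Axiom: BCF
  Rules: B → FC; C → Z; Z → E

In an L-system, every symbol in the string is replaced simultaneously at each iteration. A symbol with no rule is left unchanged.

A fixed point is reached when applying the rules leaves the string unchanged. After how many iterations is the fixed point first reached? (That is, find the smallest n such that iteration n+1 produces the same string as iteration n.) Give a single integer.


Answer: 3

Derivation:
Step 0: BCF
Step 1: FCZF
Step 2: FZEF
Step 3: FEEF
Step 4: FEEF  (unchanged — fixed point at step 3)


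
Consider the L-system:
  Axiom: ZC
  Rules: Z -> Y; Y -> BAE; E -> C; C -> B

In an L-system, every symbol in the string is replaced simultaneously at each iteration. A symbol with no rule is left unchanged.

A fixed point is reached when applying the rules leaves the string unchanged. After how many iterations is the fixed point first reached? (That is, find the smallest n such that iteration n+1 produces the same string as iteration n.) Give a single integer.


Answer: 4

Derivation:
Step 0: ZC
Step 1: YB
Step 2: BAEB
Step 3: BACB
Step 4: BABB
Step 5: BABB  (unchanged — fixed point at step 4)


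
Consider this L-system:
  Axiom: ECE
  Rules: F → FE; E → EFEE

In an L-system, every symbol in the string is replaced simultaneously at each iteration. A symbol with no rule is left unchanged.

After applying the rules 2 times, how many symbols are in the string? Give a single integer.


Answer: 29

Derivation:
Step 0: length = 3
Step 1: length = 9
Step 2: length = 29


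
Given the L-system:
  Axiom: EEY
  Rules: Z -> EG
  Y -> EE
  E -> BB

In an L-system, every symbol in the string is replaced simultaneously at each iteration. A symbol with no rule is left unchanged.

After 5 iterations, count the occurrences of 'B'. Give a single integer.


Answer: 8

Derivation:
Step 0: EEY  (0 'B')
Step 1: BBBBEE  (4 'B')
Step 2: BBBBBBBB  (8 'B')
Step 3: BBBBBBBB  (8 'B')
Step 4: BBBBBBBB  (8 'B')
Step 5: BBBBBBBB  (8 'B')


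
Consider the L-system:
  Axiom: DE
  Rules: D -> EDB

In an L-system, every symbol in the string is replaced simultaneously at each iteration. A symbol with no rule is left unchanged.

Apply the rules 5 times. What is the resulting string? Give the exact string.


Step 0: DE
Step 1: EDBE
Step 2: EEDBBE
Step 3: EEEDBBBE
Step 4: EEEEDBBBBE
Step 5: EEEEEDBBBBBE

Answer: EEEEEDBBBBBE


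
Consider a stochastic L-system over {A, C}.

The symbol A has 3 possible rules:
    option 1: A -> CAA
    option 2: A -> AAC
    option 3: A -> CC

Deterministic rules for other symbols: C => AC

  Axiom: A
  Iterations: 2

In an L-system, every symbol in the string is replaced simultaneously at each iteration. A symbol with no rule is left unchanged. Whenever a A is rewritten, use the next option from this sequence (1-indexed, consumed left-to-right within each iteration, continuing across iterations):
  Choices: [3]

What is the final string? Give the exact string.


Step 0: A
Step 1: CC  (used choices [3])
Step 2: ACAC  (used choices [])

Answer: ACAC


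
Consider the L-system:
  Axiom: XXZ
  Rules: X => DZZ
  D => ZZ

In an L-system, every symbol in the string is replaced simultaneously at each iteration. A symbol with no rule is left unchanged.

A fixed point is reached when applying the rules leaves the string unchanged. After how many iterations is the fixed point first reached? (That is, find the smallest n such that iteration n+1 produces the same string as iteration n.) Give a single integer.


Step 0: XXZ
Step 1: DZZDZZZ
Step 2: ZZZZZZZZZ
Step 3: ZZZZZZZZZ  (unchanged — fixed point at step 2)

Answer: 2


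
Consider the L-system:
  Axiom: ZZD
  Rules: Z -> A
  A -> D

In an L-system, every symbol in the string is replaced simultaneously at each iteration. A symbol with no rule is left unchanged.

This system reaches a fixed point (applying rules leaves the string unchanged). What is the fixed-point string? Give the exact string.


Answer: DDD

Derivation:
Step 0: ZZD
Step 1: AAD
Step 2: DDD
Step 3: DDD  (unchanged — fixed point at step 2)


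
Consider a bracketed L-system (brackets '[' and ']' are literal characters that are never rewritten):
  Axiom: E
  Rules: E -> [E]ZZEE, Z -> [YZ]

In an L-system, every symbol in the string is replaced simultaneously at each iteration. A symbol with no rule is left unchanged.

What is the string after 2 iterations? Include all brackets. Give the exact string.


Answer: [[E]ZZEE][YZ][YZ][E]ZZEE[E]ZZEE

Derivation:
Step 0: E
Step 1: [E]ZZEE
Step 2: [[E]ZZEE][YZ][YZ][E]ZZEE[E]ZZEE


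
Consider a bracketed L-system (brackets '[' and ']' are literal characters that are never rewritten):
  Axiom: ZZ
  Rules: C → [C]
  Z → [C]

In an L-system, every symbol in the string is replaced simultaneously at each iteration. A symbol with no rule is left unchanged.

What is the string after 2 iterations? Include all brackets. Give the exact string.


Step 0: ZZ
Step 1: [C][C]
Step 2: [[C]][[C]]

Answer: [[C]][[C]]


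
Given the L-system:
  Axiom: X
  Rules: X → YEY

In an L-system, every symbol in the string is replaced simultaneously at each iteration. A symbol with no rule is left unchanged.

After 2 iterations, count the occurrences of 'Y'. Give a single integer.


Step 0: X  (0 'Y')
Step 1: YEY  (2 'Y')
Step 2: YEY  (2 'Y')

Answer: 2


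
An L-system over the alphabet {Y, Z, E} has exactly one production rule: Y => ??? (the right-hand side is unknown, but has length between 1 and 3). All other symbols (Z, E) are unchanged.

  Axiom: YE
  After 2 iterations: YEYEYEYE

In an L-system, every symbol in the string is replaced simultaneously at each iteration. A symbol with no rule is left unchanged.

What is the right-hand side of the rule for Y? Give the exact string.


Answer: YEY

Derivation:
Trying Y => YEY:
  Step 0: YE
  Step 1: YEYE
  Step 2: YEYEYEYE
Matches the given result.


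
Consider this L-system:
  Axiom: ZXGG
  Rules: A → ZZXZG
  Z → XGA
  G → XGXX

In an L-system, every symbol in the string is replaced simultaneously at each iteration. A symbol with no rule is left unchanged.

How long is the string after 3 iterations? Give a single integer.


Answer: 43

Derivation:
Step 0: length = 4
Step 1: length = 12
Step 2: length = 25
Step 3: length = 43


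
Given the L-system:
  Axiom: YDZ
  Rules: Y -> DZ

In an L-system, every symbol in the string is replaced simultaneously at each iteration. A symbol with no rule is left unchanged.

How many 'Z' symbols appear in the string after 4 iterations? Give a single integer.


Step 0: YDZ  (1 'Z')
Step 1: DZDZ  (2 'Z')
Step 2: DZDZ  (2 'Z')
Step 3: DZDZ  (2 'Z')
Step 4: DZDZ  (2 'Z')

Answer: 2


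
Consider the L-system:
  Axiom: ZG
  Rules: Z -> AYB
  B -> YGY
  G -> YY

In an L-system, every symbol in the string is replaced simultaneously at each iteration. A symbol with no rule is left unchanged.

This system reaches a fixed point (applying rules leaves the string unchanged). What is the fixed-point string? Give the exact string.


Step 0: ZG
Step 1: AYBYY
Step 2: AYYGYYY
Step 3: AYYYYYYY
Step 4: AYYYYYYY  (unchanged — fixed point at step 3)

Answer: AYYYYYYY


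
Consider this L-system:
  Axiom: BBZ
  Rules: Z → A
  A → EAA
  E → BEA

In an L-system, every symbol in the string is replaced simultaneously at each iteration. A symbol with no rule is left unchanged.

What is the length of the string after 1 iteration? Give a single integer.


Step 0: length = 3
Step 1: length = 3

Answer: 3


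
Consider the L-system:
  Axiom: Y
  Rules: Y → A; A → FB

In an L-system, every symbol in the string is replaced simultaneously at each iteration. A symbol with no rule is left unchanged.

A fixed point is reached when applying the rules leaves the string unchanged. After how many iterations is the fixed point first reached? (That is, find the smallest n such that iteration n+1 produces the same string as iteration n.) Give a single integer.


Answer: 2

Derivation:
Step 0: Y
Step 1: A
Step 2: FB
Step 3: FB  (unchanged — fixed point at step 2)


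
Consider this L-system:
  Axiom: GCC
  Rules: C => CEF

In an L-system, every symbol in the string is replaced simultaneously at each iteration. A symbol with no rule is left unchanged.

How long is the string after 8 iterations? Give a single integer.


Step 0: length = 3
Step 1: length = 7
Step 2: length = 11
Step 3: length = 15
Step 4: length = 19
Step 5: length = 23
Step 6: length = 27
Step 7: length = 31
Step 8: length = 35

Answer: 35


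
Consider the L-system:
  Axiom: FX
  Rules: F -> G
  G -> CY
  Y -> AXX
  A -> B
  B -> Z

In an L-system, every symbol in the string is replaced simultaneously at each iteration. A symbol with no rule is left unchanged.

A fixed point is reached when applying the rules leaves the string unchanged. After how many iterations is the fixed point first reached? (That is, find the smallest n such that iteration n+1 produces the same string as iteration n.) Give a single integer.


Answer: 5

Derivation:
Step 0: FX
Step 1: GX
Step 2: CYX
Step 3: CAXXX
Step 4: CBXXX
Step 5: CZXXX
Step 6: CZXXX  (unchanged — fixed point at step 5)


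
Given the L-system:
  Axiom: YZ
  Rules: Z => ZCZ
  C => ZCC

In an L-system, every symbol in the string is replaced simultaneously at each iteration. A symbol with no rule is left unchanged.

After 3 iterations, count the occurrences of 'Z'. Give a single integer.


Answer: 14

Derivation:
Step 0: YZ  (1 'Z')
Step 1: YZCZ  (2 'Z')
Step 2: YZCZZCCZCZ  (5 'Z')
Step 3: YZCZZCCZCZZCZZCCZCCZCZZCCZCZ  (14 'Z')


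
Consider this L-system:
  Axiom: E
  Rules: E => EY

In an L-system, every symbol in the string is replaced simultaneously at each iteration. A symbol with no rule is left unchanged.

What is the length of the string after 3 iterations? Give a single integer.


Answer: 4

Derivation:
Step 0: length = 1
Step 1: length = 2
Step 2: length = 3
Step 3: length = 4


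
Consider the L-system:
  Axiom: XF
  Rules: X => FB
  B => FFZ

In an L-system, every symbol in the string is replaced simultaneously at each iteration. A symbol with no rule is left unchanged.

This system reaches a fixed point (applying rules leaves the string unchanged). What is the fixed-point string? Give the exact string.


Step 0: XF
Step 1: FBF
Step 2: FFFZF
Step 3: FFFZF  (unchanged — fixed point at step 2)

Answer: FFFZF


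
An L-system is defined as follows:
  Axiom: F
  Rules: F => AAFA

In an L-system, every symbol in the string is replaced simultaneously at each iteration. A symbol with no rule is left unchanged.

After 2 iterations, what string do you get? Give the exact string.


Step 0: F
Step 1: AAFA
Step 2: AAAAFAA

Answer: AAAAFAA


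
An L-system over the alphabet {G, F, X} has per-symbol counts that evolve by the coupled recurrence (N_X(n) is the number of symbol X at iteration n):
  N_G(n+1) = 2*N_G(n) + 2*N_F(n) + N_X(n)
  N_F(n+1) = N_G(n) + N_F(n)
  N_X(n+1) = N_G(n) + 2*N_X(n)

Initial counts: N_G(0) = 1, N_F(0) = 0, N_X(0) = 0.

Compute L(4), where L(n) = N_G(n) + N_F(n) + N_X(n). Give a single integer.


Step 0: N_G=1, N_F=0, N_X=0, L=1
Step 1: N_G=2, N_F=1, N_X=1, L=4
Step 2: N_G=7, N_F=3, N_X=4, L=14
Step 3: N_G=24, N_F=10, N_X=15, L=49
Step 4: N_G=83, N_F=34, N_X=54, L=171

Answer: 171


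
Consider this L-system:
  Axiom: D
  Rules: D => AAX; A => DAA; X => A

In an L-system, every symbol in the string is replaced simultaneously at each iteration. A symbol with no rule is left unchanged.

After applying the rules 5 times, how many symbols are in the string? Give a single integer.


Answer: 167

Derivation:
Step 0: length = 1
Step 1: length = 3
Step 2: length = 7
Step 3: length = 21
Step 4: length = 59
Step 5: length = 167


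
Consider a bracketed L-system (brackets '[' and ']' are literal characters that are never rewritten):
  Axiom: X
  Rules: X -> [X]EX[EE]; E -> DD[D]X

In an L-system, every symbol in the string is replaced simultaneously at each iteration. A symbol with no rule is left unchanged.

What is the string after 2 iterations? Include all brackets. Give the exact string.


Answer: [[X]EX[EE]]DD[D]X[X]EX[EE][DD[D]XDD[D]X]

Derivation:
Step 0: X
Step 1: [X]EX[EE]
Step 2: [[X]EX[EE]]DD[D]X[X]EX[EE][DD[D]XDD[D]X]


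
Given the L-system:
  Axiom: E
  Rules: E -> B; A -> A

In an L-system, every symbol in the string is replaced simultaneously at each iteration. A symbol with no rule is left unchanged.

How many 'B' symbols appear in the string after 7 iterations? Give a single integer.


Answer: 1

Derivation:
Step 0: E  (0 'B')
Step 1: B  (1 'B')
Step 2: B  (1 'B')
Step 3: B  (1 'B')
Step 4: B  (1 'B')
Step 5: B  (1 'B')
Step 6: B  (1 'B')
Step 7: B  (1 'B')


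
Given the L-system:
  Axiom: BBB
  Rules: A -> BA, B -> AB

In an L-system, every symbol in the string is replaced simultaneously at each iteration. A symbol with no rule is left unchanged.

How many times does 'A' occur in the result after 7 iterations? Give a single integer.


Step 0: BBB  (0 'A')
Step 1: ABABAB  (3 'A')
Step 2: BAABBAABBAAB  (6 'A')
Step 3: ABBABAABABBABAABABBABAAB  (12 'A')
Step 4: BAABABBAABBABAABBAABABBAABBABAABBAABABBAABBABAAB  (24 'A')
Step 5: ABBABAABBAABABBABAABABBAABBABAABABBABAABBAABABBABAABABBAABBABAABABBABAABBAABABBABAABABBAABBABAAB  (48 'A')
Step 6: BAABABBAABBABAABABBABAABBAABABBAABBABAABBAABABBABAABABBAABBABAABBAABABBAABBABAABABBABAABBAABABBAABBABAABBAABABBABAABABBAABBABAABBAABABBAABBABAABABBABAABBAABABBAABBABAABBAABABBABAABABBAABBABAAB  (96 'A')
Step 7: ABBABAABBAABABBABAABABBAABBABAABBAABABBAABBABAABABBABAABBAABABBABAABABBAABBABAABABBABAABBAABABBAABBABAABBAABABBABAABABBAABBABAABABBABAABBAABABBABAABABBAABBABAABBAABABBAABBABAABABBABAABBAABABBABAABABBAABBABAABABBABAABBAABABBAABBABAABBAABABBABAABABBAABBABAABABBABAABBAABABBABAABABBAABBABAABBAABABBAABBABAABABBABAABBAABABBABAABABBAABBABAABABBABAABBAABABBAABBABAABBAABABBABAABABBAABBABAAB  (192 'A')

Answer: 192


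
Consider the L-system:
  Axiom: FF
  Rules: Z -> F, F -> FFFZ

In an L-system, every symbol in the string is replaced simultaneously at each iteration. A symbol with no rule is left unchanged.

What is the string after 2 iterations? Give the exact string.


Step 0: FF
Step 1: FFFZFFFZ
Step 2: FFFZFFFZFFFZFFFFZFFFZFFFZF

Answer: FFFZFFFZFFFZFFFFZFFFZFFFZF


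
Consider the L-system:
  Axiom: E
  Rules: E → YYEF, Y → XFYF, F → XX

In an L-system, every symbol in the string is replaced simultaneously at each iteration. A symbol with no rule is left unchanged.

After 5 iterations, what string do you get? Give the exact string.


Answer: XXXXXXXXXXFYFXXXXXXXXXXXXXXXXFYFXXXXXXXXXXXXXFYFXXXXXXXXXXXFYFXXXXXXXXFYFXXXXXXFYFXXXFYFXFYFYYEFXXXXXXXX

Derivation:
Step 0: E
Step 1: YYEF
Step 2: XFYFXFYFYYEFXX
Step 3: XXXXFYFXXXXXXFYFXXXFYFXFYFYYEFXXXX
Step 4: XXXXXXXFYFXXXXXXXXXXXFYFXXXXXXXXFYFXXXXXXFYFXXXFYFXFYFYYEFXXXXXX
Step 5: XXXXXXXXXXFYFXXXXXXXXXXXXXXXXFYFXXXXXXXXXXXXXFYFXXXXXXXXXXXFYFXXXXXXXXFYFXXXXXXFYFXXXFYFXFYFYYEFXXXXXXXX


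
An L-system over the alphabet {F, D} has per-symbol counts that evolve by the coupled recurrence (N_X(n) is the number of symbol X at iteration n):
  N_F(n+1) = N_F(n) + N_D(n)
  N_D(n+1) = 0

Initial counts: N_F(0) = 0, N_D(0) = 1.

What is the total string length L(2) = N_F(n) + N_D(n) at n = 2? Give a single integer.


Answer: 1

Derivation:
Step 0: N_F=0, N_D=1, L=1
Step 1: N_F=1, N_D=0, L=1
Step 2: N_F=1, N_D=0, L=1


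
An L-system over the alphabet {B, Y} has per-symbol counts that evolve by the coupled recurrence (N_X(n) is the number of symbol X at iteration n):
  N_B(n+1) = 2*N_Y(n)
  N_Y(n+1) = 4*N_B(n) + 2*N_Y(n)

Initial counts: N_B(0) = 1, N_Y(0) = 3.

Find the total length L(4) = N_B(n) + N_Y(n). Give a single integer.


Step 0: N_B=1, N_Y=3, L=4
Step 1: N_B=6, N_Y=10, L=16
Step 2: N_B=20, N_Y=44, L=64
Step 3: N_B=88, N_Y=168, L=256
Step 4: N_B=336, N_Y=688, L=1024

Answer: 1024


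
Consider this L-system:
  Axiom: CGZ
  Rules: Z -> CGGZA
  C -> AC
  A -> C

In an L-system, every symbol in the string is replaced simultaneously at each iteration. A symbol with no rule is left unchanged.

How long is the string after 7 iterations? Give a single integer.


Step 0: length = 3
Step 1: length = 8
Step 2: length = 14
Step 3: length = 23
Step 4: length = 36
Step 5: length = 56
Step 6: length = 87
Step 7: length = 136

Answer: 136


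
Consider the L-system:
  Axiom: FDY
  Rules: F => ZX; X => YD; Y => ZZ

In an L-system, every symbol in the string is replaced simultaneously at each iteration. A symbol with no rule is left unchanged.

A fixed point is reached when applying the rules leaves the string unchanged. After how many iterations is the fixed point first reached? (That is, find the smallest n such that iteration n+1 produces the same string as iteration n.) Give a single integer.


Step 0: FDY
Step 1: ZXDZZ
Step 2: ZYDDZZ
Step 3: ZZZDDZZ
Step 4: ZZZDDZZ  (unchanged — fixed point at step 3)

Answer: 3


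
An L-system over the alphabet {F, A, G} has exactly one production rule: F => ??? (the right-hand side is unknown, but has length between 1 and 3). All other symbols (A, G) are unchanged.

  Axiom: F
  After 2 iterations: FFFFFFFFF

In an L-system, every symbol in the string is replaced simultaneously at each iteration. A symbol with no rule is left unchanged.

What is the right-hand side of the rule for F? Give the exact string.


Trying F => FFF:
  Step 0: F
  Step 1: FFF
  Step 2: FFFFFFFFF
Matches the given result.

Answer: FFF


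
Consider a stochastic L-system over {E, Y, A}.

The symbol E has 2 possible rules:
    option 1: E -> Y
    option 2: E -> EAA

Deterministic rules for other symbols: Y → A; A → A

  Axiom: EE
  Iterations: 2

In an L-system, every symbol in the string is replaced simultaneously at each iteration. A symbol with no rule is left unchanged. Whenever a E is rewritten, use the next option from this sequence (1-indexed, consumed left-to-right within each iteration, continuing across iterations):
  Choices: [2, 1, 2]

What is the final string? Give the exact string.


Answer: EAAAAA

Derivation:
Step 0: EE
Step 1: EAAY  (used choices [2, 1])
Step 2: EAAAAA  (used choices [2])


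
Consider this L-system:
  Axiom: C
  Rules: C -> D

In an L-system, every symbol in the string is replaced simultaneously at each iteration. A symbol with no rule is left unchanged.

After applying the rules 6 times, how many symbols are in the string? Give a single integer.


Answer: 1

Derivation:
Step 0: length = 1
Step 1: length = 1
Step 2: length = 1
Step 3: length = 1
Step 4: length = 1
Step 5: length = 1
Step 6: length = 1


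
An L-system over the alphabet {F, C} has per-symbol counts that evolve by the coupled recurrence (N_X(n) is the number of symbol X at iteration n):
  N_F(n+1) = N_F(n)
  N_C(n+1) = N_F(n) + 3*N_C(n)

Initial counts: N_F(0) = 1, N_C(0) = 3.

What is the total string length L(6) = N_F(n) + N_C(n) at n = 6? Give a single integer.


Step 0: N_F=1, N_C=3, L=4
Step 1: N_F=1, N_C=10, L=11
Step 2: N_F=1, N_C=31, L=32
Step 3: N_F=1, N_C=94, L=95
Step 4: N_F=1, N_C=283, L=284
Step 5: N_F=1, N_C=850, L=851
Step 6: N_F=1, N_C=2551, L=2552

Answer: 2552


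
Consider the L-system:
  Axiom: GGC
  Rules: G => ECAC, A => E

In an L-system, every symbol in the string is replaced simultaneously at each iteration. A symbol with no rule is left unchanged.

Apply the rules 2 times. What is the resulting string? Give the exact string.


Step 0: GGC
Step 1: ECACECACC
Step 2: ECECECECC

Answer: ECECECECC


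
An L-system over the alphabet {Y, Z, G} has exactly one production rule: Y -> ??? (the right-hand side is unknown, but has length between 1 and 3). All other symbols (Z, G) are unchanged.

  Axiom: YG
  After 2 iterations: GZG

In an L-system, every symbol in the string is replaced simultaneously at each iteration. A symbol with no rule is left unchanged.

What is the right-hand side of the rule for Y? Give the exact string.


Trying Y -> GZ:
  Step 0: YG
  Step 1: GZG
  Step 2: GZG
Matches the given result.

Answer: GZ


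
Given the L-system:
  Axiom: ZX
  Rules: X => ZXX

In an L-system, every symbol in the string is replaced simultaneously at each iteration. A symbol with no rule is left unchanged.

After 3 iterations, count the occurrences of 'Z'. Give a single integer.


Step 0: ZX  (1 'Z')
Step 1: ZZXX  (2 'Z')
Step 2: ZZZXXZXX  (4 'Z')
Step 3: ZZZZXXZXXZZXXZXX  (8 'Z')

Answer: 8


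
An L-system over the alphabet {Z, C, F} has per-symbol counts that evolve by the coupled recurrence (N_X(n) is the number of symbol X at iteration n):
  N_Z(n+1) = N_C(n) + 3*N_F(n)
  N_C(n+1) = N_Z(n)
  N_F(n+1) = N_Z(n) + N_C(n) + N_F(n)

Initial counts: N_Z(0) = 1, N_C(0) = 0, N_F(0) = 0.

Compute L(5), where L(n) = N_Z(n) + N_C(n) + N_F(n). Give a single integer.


Step 0: N_Z=1, N_C=0, N_F=0, L=1
Step 1: N_Z=0, N_C=1, N_F=1, L=2
Step 2: N_Z=4, N_C=0, N_F=2, L=6
Step 3: N_Z=6, N_C=4, N_F=6, L=16
Step 4: N_Z=22, N_C=6, N_F=16, L=44
Step 5: N_Z=54, N_C=22, N_F=44, L=120

Answer: 120


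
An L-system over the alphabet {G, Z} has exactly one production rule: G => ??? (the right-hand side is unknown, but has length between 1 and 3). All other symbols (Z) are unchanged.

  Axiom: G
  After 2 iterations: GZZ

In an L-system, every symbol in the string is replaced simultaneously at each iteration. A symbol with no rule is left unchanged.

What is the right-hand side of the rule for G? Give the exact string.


Answer: GZ

Derivation:
Trying G => GZ:
  Step 0: G
  Step 1: GZ
  Step 2: GZZ
Matches the given result.


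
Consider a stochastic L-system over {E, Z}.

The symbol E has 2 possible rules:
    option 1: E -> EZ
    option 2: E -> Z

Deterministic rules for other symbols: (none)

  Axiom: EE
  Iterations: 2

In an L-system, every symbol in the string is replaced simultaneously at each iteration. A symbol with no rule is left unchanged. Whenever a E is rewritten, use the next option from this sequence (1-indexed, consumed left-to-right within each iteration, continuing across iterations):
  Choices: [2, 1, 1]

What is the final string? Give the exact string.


Step 0: EE
Step 1: ZEZ  (used choices [2, 1])
Step 2: ZEZZ  (used choices [1])

Answer: ZEZZ


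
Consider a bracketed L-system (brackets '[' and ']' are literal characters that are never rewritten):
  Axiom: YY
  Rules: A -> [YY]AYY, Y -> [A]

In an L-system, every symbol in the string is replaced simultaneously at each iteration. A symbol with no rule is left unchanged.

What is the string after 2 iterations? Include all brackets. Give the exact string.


Step 0: YY
Step 1: [A][A]
Step 2: [[YY]AYY][[YY]AYY]

Answer: [[YY]AYY][[YY]AYY]


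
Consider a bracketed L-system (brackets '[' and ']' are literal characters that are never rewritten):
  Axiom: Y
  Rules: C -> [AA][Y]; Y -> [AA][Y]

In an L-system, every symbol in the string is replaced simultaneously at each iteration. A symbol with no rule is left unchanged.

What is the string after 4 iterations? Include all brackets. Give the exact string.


Step 0: Y
Step 1: [AA][Y]
Step 2: [AA][[AA][Y]]
Step 3: [AA][[AA][[AA][Y]]]
Step 4: [AA][[AA][[AA][[AA][Y]]]]

Answer: [AA][[AA][[AA][[AA][Y]]]]


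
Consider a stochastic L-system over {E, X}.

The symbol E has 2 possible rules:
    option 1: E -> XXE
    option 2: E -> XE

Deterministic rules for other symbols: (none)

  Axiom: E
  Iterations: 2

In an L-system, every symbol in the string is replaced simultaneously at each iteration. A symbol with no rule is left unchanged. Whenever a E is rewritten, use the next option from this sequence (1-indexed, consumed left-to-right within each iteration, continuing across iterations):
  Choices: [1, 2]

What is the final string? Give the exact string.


Step 0: E
Step 1: XXE  (used choices [1])
Step 2: XXXE  (used choices [2])

Answer: XXXE


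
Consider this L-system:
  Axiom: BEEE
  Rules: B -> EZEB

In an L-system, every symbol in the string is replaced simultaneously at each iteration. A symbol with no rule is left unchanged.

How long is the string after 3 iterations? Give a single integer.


Step 0: length = 4
Step 1: length = 7
Step 2: length = 10
Step 3: length = 13

Answer: 13


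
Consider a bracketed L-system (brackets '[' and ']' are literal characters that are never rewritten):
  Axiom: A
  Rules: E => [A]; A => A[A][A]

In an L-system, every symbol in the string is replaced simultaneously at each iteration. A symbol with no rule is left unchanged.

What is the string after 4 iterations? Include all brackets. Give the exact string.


Step 0: A
Step 1: A[A][A]
Step 2: A[A][A][A[A][A]][A[A][A]]
Step 3: A[A][A][A[A][A]][A[A][A]][A[A][A][A[A][A]][A[A][A]]][A[A][A][A[A][A]][A[A][A]]]
Step 4: A[A][A][A[A][A]][A[A][A]][A[A][A][A[A][A]][A[A][A]]][A[A][A][A[A][A]][A[A][A]]][A[A][A][A[A][A]][A[A][A]][A[A][A][A[A][A]][A[A][A]]][A[A][A][A[A][A]][A[A][A]]]][A[A][A][A[A][A]][A[A][A]][A[A][A][A[A][A]][A[A][A]]][A[A][A][A[A][A]][A[A][A]]]]

Answer: A[A][A][A[A][A]][A[A][A]][A[A][A][A[A][A]][A[A][A]]][A[A][A][A[A][A]][A[A][A]]][A[A][A][A[A][A]][A[A][A]][A[A][A][A[A][A]][A[A][A]]][A[A][A][A[A][A]][A[A][A]]]][A[A][A][A[A][A]][A[A][A]][A[A][A][A[A][A]][A[A][A]]][A[A][A][A[A][A]][A[A][A]]]]


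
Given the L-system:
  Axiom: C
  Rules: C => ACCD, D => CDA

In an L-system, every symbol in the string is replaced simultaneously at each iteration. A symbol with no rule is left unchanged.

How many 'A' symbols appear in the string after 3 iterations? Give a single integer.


Step 0: C  (0 'A')
Step 1: ACCD  (1 'A')
Step 2: AACCDACCDCDA  (4 'A')
Step 3: AAACCDACCDCDAAACCDACCDCDAACCDCDAA  (12 'A')

Answer: 12


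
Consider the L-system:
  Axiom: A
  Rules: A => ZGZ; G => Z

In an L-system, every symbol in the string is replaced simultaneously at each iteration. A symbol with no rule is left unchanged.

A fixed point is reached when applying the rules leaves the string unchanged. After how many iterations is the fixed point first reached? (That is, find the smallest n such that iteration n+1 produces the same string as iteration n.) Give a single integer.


Answer: 2

Derivation:
Step 0: A
Step 1: ZGZ
Step 2: ZZZ
Step 3: ZZZ  (unchanged — fixed point at step 2)


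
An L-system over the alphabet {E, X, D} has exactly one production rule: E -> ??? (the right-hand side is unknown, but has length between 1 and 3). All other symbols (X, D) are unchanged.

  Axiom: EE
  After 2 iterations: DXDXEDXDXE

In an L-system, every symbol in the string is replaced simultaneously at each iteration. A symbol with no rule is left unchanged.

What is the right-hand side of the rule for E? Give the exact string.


Trying E -> DXE:
  Step 0: EE
  Step 1: DXEDXE
  Step 2: DXDXEDXDXE
Matches the given result.

Answer: DXE


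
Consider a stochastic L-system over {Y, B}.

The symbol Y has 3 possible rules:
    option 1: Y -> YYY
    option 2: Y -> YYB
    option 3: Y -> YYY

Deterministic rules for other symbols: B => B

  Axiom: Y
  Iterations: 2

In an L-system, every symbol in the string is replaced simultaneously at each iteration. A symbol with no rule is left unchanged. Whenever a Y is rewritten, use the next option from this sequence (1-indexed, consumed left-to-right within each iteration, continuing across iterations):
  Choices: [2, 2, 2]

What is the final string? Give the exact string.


Answer: YYBYYBB

Derivation:
Step 0: Y
Step 1: YYB  (used choices [2])
Step 2: YYBYYBB  (used choices [2, 2])


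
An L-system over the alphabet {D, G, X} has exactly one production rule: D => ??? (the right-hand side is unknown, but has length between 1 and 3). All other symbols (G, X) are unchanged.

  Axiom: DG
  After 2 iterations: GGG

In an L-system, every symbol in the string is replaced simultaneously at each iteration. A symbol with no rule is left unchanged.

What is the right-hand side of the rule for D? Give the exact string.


Answer: GG

Derivation:
Trying D => GG:
  Step 0: DG
  Step 1: GGG
  Step 2: GGG
Matches the given result.


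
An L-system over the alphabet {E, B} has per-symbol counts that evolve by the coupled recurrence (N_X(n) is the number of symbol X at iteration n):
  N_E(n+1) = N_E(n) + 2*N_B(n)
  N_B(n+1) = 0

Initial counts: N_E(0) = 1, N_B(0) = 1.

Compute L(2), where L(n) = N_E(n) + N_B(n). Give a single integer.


Step 0: N_E=1, N_B=1, L=2
Step 1: N_E=3, N_B=0, L=3
Step 2: N_E=3, N_B=0, L=3

Answer: 3


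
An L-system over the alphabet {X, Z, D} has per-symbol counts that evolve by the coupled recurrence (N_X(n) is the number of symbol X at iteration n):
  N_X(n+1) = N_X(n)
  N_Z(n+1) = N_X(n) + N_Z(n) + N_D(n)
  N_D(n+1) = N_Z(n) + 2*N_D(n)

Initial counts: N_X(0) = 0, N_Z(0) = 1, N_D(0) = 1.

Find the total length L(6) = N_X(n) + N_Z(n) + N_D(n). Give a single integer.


Answer: 610

Derivation:
Step 0: N_X=0, N_Z=1, N_D=1, L=2
Step 1: N_X=0, N_Z=2, N_D=3, L=5
Step 2: N_X=0, N_Z=5, N_D=8, L=13
Step 3: N_X=0, N_Z=13, N_D=21, L=34
Step 4: N_X=0, N_Z=34, N_D=55, L=89
Step 5: N_X=0, N_Z=89, N_D=144, L=233
Step 6: N_X=0, N_Z=233, N_D=377, L=610


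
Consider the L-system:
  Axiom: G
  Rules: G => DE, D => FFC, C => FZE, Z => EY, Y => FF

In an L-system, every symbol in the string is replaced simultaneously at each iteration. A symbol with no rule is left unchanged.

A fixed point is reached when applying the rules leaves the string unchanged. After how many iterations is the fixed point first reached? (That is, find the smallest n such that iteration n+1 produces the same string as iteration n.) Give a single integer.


Step 0: G
Step 1: DE
Step 2: FFCE
Step 3: FFFZEE
Step 4: FFFEYEE
Step 5: FFFEFFEE
Step 6: FFFEFFEE  (unchanged — fixed point at step 5)

Answer: 5


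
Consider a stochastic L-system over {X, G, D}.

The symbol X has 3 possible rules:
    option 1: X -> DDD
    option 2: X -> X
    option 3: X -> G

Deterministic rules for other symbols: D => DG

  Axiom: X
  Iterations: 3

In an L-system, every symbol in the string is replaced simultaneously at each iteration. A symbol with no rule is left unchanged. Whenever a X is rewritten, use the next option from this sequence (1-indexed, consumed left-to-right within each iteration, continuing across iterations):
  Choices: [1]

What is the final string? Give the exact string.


Answer: DGGDGGDGG

Derivation:
Step 0: X
Step 1: DDD  (used choices [1])
Step 2: DGDGDG  (used choices [])
Step 3: DGGDGGDGG  (used choices [])


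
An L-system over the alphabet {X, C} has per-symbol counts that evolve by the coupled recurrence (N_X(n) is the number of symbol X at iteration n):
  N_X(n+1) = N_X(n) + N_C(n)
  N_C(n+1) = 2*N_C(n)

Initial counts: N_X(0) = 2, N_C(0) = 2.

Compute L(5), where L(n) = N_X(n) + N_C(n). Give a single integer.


Step 0: N_X=2, N_C=2, L=4
Step 1: N_X=4, N_C=4, L=8
Step 2: N_X=8, N_C=8, L=16
Step 3: N_X=16, N_C=16, L=32
Step 4: N_X=32, N_C=32, L=64
Step 5: N_X=64, N_C=64, L=128

Answer: 128


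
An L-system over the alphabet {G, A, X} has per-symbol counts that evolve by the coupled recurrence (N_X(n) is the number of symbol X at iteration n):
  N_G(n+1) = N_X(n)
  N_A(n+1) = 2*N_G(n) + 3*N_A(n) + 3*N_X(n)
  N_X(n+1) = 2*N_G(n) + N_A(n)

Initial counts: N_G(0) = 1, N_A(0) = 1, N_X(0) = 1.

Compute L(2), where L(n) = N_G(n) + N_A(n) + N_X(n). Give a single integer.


Answer: 48

Derivation:
Step 0: N_G=1, N_A=1, N_X=1, L=3
Step 1: N_G=1, N_A=8, N_X=3, L=12
Step 2: N_G=3, N_A=35, N_X=10, L=48


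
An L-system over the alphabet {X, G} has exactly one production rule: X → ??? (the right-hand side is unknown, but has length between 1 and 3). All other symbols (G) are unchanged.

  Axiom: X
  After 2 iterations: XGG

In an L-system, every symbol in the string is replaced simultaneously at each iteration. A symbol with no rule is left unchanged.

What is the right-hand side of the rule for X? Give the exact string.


Trying X → XG:
  Step 0: X
  Step 1: XG
  Step 2: XGG
Matches the given result.

Answer: XG


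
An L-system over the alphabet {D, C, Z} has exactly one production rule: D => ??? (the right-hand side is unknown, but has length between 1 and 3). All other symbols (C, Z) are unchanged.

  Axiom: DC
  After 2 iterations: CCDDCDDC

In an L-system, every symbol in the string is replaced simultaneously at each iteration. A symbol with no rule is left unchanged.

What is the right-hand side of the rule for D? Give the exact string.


Trying D => CDD:
  Step 0: DC
  Step 1: CDDC
  Step 2: CCDDCDDC
Matches the given result.

Answer: CDD


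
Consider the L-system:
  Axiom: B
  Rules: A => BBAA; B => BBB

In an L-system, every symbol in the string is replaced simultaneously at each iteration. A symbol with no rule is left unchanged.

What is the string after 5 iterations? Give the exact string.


Answer: BBBBBBBBBBBBBBBBBBBBBBBBBBBBBBBBBBBBBBBBBBBBBBBBBBBBBBBBBBBBBBBBBBBBBBBBBBBBBBBBBBBBBBBBBBBBBBBBBBBBBBBBBBBBBBBBBBBBBBBBBBBBBBBBBBBBBBBBBBBBBBBBBBBBBBBBBBBBBBBBBBBBBBBBBBBBBBBBBBBBBBBBBBBBBBBBBBBBBBBBBBBBBBBBBBBBBBBBBBBBBBBBBBBBBBBBBBBBBBBBBBB

Derivation:
Step 0: B
Step 1: BBB
Step 2: BBBBBBBBB
Step 3: BBBBBBBBBBBBBBBBBBBBBBBBBBB
Step 4: BBBBBBBBBBBBBBBBBBBBBBBBBBBBBBBBBBBBBBBBBBBBBBBBBBBBBBBBBBBBBBBBBBBBBBBBBBBBBBBBB
Step 5: BBBBBBBBBBBBBBBBBBBBBBBBBBBBBBBBBBBBBBBBBBBBBBBBBBBBBBBBBBBBBBBBBBBBBBBBBBBBBBBBBBBBBBBBBBBBBBBBBBBBBBBBBBBBBBBBBBBBBBBBBBBBBBBBBBBBBBBBBBBBBBBBBBBBBBBBBBBBBBBBBBBBBBBBBBBBBBBBBBBBBBBBBBBBBBBBBBBBBBBBBBBBBBBBBBBBBBBBBBBBBBBBBBBBBBBBBBBBBBBBBBB


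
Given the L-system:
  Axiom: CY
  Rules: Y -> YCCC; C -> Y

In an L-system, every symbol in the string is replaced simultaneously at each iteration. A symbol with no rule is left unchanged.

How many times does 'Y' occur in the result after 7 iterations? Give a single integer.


Step 0: CY  (1 'Y')
Step 1: YYCCC  (2 'Y')
Step 2: YCCCYCCCYYY  (5 'Y')
Step 3: YCCCYYYYCCCYYYYCCCYCCCYCCC  (11 'Y')
Step 4: YCCCYYYYCCCYCCCYCCCYCCCYYYYCCCYCCCYCCCYCCCYYYYCCCYYYYCCCYYY  (26 'Y')
Step 5: YCCCYYYYCCCYCCCYCCCYCCCYYYYCCCYYYYCCCYYYYCCCYYYYCCCYCCCYCCCYCCCYYYYCCCYYYYCCCYYYYCCCYYYYCCCYCCCYCCCYCCCYYYYCCCYCCCYCCCYCCCYYYYCCCYCCCYCCC  (59 'Y')
Step 6: YCCCYYYYCCCYCCCYCCCYCCCYYYYCCCYYYYCCCYYYYCCCYYYYCCCYCCCYCCCYCCCYYYYCCCYCCCYCCCYCCCYYYYCCCYCCCYCCCYCCCYYYYCCCYCCCYCCCYCCCYYYYCCCYYYYCCCYYYYCCCYYYYCCCYCCCYCCCYCCCYYYYCCCYCCCYCCCYCCCYYYYCCCYCCCYCCCYCCCYYYYCCCYCCCYCCCYCCCYYYYCCCYYYYCCCYYYYCCCYYYYCCCYCCCYCCCYCCCYYYYCCCYYYYCCCYYYYCCCYYYYCCCYCCCYCCCYCCCYYYYCCCYYYYCCCYYY  (137 'Y')
Step 7: YCCCYYYYCCCYCCCYCCCYCCCYYYYCCCYYYYCCCYYYYCCCYYYYCCCYCCCYCCCYCCCYYYYCCCYCCCYCCCYCCCYYYYCCCYCCCYCCCYCCCYYYYCCCYCCCYCCCYCCCYYYYCCCYYYYCCCYYYYCCCYYYYCCCYCCCYCCCYCCCYYYYCCCYYYYCCCYYYYCCCYYYYCCCYCCCYCCCYCCCYYYYCCCYYYYCCCYYYYCCCYYYYCCCYCCCYCCCYCCCYYYYCCCYYYYCCCYYYYCCCYYYYCCCYCCCYCCCYCCCYYYYCCCYCCCYCCCYCCCYYYYCCCYCCCYCCCYCCCYYYYCCCYCCCYCCCYCCCYYYYCCCYYYYCCCYYYYCCCYYYYCCCYCCCYCCCYCCCYYYYCCCYYYYCCCYYYYCCCYYYYCCCYCCCYCCCYCCCYYYYCCCYYYYCCCYYYYCCCYYYYCCCYCCCYCCCYCCCYYYYCCCYYYYCCCYYYYCCCYYYYCCCYCCCYCCCYCCCYYYYCCCYCCCYCCCYCCCYYYYCCCYCCCYCCCYCCCYYYYCCCYCCCYCCCYCCCYYYYCCCYYYYCCCYYYYCCCYYYYCCCYCCCYCCCYCCCYYYYCCCYCCCYCCCYCCCYYYYCCCYCCCYCCCYCCCYYYYCCCYCCCYCCCYCCCYYYYCCCYYYYCCCYYYYCCCYYYYCCCYCCCYCCCYCCCYYYYCCCYCCCYCCCYCCCYYYYCCCYCCCYCCC  (314 'Y')

Answer: 314


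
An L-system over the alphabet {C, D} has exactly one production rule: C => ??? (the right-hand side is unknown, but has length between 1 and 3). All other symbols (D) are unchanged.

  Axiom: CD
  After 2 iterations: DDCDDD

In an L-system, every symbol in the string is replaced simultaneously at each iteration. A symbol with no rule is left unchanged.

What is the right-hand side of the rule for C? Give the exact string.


Answer: DCD

Derivation:
Trying C => DCD:
  Step 0: CD
  Step 1: DCDD
  Step 2: DDCDDD
Matches the given result.


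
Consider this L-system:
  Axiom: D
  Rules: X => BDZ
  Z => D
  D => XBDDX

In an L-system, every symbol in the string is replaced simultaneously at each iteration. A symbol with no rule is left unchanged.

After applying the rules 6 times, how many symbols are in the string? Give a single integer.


Step 0: length = 1
Step 1: length = 5
Step 2: length = 17
Step 3: length = 49
Step 4: length = 145
Step 5: length = 425
Step 6: length = 1241

Answer: 1241


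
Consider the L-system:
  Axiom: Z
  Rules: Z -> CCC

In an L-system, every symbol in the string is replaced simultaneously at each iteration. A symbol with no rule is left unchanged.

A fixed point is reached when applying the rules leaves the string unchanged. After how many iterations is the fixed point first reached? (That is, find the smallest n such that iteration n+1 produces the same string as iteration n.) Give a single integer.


Answer: 1

Derivation:
Step 0: Z
Step 1: CCC
Step 2: CCC  (unchanged — fixed point at step 1)


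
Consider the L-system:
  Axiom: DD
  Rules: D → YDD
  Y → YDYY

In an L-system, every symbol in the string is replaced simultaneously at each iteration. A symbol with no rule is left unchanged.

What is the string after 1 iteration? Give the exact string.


Answer: YDDYDD

Derivation:
Step 0: DD
Step 1: YDDYDD


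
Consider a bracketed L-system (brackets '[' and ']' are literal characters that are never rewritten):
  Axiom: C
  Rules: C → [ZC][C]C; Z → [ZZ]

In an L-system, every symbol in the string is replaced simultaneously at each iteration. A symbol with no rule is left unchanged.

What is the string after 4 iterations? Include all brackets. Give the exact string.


Answer: [[[[ZZ][ZZ]][[ZZ][ZZ]]][[[ZZ][ZZ]][[ZZ][ZC][C]C][[ZC][C]C][ZC][C]C][[[ZZ][ZC][C]C][[ZC][C]C][ZC][C]C][[ZZ][ZC][C]C][[ZC][C]C][ZC][C]C][[[[ZZ][ZZ]][[ZZ][ZC][C]C][[ZC][C]C][ZC][C]C][[[ZZ][ZC][C]C][[ZC][C]C][ZC][C]C][[ZZ][ZC][C]C][[ZC][C]C][ZC][C]C][[[ZZ][ZZ]][[ZZ][ZC][C]C][[ZC][C]C][ZC][C]C][[[ZZ][ZC][C]C][[ZC][C]C][ZC][C]C][[ZZ][ZC][C]C][[ZC][C]C][ZC][C]C

Derivation:
Step 0: C
Step 1: [ZC][C]C
Step 2: [[ZZ][ZC][C]C][[ZC][C]C][ZC][C]C
Step 3: [[[ZZ][ZZ]][[ZZ][ZC][C]C][[ZC][C]C][ZC][C]C][[[ZZ][ZC][C]C][[ZC][C]C][ZC][C]C][[ZZ][ZC][C]C][[ZC][C]C][ZC][C]C
Step 4: [[[[ZZ][ZZ]][[ZZ][ZZ]]][[[ZZ][ZZ]][[ZZ][ZC][C]C][[ZC][C]C][ZC][C]C][[[ZZ][ZC][C]C][[ZC][C]C][ZC][C]C][[ZZ][ZC][C]C][[ZC][C]C][ZC][C]C][[[[ZZ][ZZ]][[ZZ][ZC][C]C][[ZC][C]C][ZC][C]C][[[ZZ][ZC][C]C][[ZC][C]C][ZC][C]C][[ZZ][ZC][C]C][[ZC][C]C][ZC][C]C][[[ZZ][ZZ]][[ZZ][ZC][C]C][[ZC][C]C][ZC][C]C][[[ZZ][ZC][C]C][[ZC][C]C][ZC][C]C][[ZZ][ZC][C]C][[ZC][C]C][ZC][C]C
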